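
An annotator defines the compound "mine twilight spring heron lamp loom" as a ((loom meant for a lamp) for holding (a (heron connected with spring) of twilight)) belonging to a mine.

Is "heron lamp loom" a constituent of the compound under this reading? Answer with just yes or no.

no

The top-level split is [mine] [twilight spring heron lamp loom]; the full structure is [mine [[twilight [spring heron]] [lamp loom]]].
"heron lamp loom" straddles a constituent boundary, so it is not a single unit.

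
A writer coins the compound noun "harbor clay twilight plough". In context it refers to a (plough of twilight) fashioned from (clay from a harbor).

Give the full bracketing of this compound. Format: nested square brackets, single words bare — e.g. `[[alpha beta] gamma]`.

[[harbor clay] [twilight plough]]

Overall it is a kind of plough (specifically "twilight plough"); the modifier is "harbor clay".
Inside "harbor clay": head "clay", modifier "harbor".
Inside "twilight plough": head "plough", modifier "twilight".
So the structure is [[harbor clay] [twilight plough]].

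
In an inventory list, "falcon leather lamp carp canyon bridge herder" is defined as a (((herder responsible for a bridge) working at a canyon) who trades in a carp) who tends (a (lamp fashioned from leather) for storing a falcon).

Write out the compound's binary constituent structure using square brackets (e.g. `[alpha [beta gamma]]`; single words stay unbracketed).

At the top level: head "herder" (specifically "carp canyon bridge herder"); modifier "falcon leather lamp".
Inside "falcon leather lamp": head "lamp" (specifically "leather lamp"), modifier "falcon".
Inside "leather lamp": head "lamp", modifier "leather".
Inside "carp canyon bridge herder": head "herder" (specifically "canyon bridge herder"), modifier "carp".
Inside "canyon bridge herder": head "herder" (specifically "bridge herder"), modifier "canyon".
Inside "bridge herder": head "herder", modifier "bridge".
Assembled: [[falcon [leather lamp]] [carp [canyon [bridge herder]]]].

[[falcon [leather lamp]] [carp [canyon [bridge herder]]]]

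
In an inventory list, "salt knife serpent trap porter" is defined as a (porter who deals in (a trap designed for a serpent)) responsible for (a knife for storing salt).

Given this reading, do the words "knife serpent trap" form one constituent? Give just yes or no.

The top-level split is [salt knife] [serpent trap porter]; the full structure is [[salt knife] [[serpent trap] porter]].
"knife serpent trap" straddles a constituent boundary, so it is not a single unit.

no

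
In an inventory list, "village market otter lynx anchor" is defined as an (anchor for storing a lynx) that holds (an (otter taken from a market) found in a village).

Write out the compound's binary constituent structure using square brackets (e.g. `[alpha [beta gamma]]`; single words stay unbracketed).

The outermost head in the paraphrase is "anchor" (specifically "lynx anchor"), modified by "village market otter".
Inside "village market otter": head "otter" (specifically "market otter"), modifier "village".
Inside "market otter": head "otter", modifier "market".
Inside "lynx anchor": head "anchor", modifier "lynx".
So the structure is [[village [market otter]] [lynx anchor]].

[[village [market otter]] [lynx anchor]]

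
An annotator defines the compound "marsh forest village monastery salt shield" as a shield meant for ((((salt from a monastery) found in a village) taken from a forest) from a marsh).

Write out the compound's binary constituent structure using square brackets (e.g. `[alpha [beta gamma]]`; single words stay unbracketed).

The outermost head in the paraphrase is "shield", modified by "marsh forest village monastery salt".
"marsh forest village monastery salt" → head "salt" (specifically "forest village monastery salt"), modifier "marsh".
"forest village monastery salt" → head "salt" (specifically "village monastery salt"), modifier "forest".
"village monastery salt" → head "salt" (specifically "monastery salt"), modifier "village".
"monastery salt" → head "salt", modifier "monastery".
So the structure is [[marsh [forest [village [monastery salt]]]] shield].

[[marsh [forest [village [monastery salt]]]] shield]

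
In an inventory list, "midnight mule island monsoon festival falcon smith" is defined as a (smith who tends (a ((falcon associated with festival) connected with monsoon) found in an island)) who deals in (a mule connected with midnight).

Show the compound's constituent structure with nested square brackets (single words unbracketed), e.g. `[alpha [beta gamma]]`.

[[midnight mule] [[island [monsoon [festival falcon]]] smith]]

Overall it is a kind of smith (specifically "island monsoon festival falcon smith"); the modifier is "midnight mule".
"midnight mule" → head "mule", modifier "midnight".
"island monsoon festival falcon smith" → head "smith", modifier "island monsoon festival falcon".
"island monsoon festival falcon" → head "falcon" (specifically "monsoon festival falcon"), modifier "island".
"monsoon festival falcon" → head "falcon" (specifically "festival falcon"), modifier "monsoon".
"festival falcon" → head "falcon", modifier "festival".
So the structure is [[midnight mule] [[island [monsoon [festival falcon]]] smith]].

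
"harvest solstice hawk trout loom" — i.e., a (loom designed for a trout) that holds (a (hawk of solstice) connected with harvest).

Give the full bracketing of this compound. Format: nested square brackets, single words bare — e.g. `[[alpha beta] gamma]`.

Overall it is a kind of loom (specifically "trout loom"); the modifier is "harvest solstice hawk".
Inside "harvest solstice hawk": head "hawk" (specifically "solstice hawk"), modifier "harvest".
Inside "solstice hawk": head "hawk", modifier "solstice".
Inside "trout loom": head "loom", modifier "trout".
So the structure is [[harvest [solstice hawk]] [trout loom]].

[[harvest [solstice hawk]] [trout loom]]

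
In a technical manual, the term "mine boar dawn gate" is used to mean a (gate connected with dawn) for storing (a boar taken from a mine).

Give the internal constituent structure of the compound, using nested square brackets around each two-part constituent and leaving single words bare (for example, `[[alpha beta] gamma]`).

[[mine boar] [dawn gate]]

Whole compound: head "gate" (specifically "dawn gate"), modifier "mine boar".
Inside "mine boar": head "boar", modifier "mine".
Inside "dawn gate": head "gate", modifier "dawn".
Putting it together: [[mine boar] [dawn gate]].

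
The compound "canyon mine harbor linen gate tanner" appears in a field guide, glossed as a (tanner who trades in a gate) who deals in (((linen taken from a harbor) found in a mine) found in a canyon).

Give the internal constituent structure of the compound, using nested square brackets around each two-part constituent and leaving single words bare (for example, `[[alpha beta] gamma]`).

Whole compound: head "tanner" (specifically "gate tanner"), modifier "canyon mine harbor linen".
Within "canyon mine harbor linen", the head is "linen" (specifically "mine harbor linen") and the modifier is "canyon".
Within "mine harbor linen", the head is "linen" (specifically "harbor linen") and the modifier is "mine".
Within "harbor linen", the head is "linen" and the modifier is "harbor".
Within "gate tanner", the head is "tanner" and the modifier is "gate".
Putting it together: [[canyon [mine [harbor linen]]] [gate tanner]].

[[canyon [mine [harbor linen]]] [gate tanner]]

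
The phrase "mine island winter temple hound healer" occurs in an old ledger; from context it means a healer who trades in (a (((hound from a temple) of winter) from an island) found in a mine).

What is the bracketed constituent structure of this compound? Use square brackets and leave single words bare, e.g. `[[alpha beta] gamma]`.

Overall it is a kind of healer; the modifier is "mine island winter temple hound".
Within "mine island winter temple hound", the head is "hound" (specifically "island winter temple hound") and the modifier is "mine".
Within "island winter temple hound", the head is "hound" (specifically "winter temple hound") and the modifier is "island".
Within "winter temple hound", the head is "hound" (specifically "temple hound") and the modifier is "winter".
Within "temple hound", the head is "hound" and the modifier is "temple".
So the structure is [[mine [island [winter [temple hound]]]] healer].

[[mine [island [winter [temple hound]]]] healer]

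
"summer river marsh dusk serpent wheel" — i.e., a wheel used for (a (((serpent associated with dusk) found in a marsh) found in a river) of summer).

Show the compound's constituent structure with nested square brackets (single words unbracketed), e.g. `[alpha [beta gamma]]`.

[[summer [river [marsh [dusk serpent]]]] wheel]

Whole compound: head "wheel", modifier "summer river marsh dusk serpent".
Inside "summer river marsh dusk serpent": head "serpent" (specifically "river marsh dusk serpent"), modifier "summer".
Inside "river marsh dusk serpent": head "serpent" (specifically "marsh dusk serpent"), modifier "river".
Inside "marsh dusk serpent": head "serpent" (specifically "dusk serpent"), modifier "marsh".
Inside "dusk serpent": head "serpent", modifier "dusk".
Putting it together: [[summer [river [marsh [dusk serpent]]]] wheel].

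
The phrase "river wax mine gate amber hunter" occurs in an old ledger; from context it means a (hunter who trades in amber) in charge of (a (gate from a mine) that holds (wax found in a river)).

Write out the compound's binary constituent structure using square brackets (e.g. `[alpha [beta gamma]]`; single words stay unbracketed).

[[[river wax] [mine gate]] [amber hunter]]

Overall it is a kind of hunter (specifically "amber hunter"); the modifier is "river wax mine gate".
Inside "river wax mine gate": head "gate" (specifically "mine gate"), modifier "river wax".
Inside "river wax": head "wax", modifier "river".
Inside "mine gate": head "gate", modifier "mine".
Inside "amber hunter": head "hunter", modifier "amber".
So the structure is [[[river wax] [mine gate]] [amber hunter]].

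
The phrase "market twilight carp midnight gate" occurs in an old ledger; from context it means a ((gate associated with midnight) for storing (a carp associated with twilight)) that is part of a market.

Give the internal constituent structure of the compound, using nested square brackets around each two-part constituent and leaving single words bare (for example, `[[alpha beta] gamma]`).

Overall it is a kind of gate (specifically "twilight carp midnight gate"); the modifier is "market".
"twilight carp midnight gate" → head "gate" (specifically "midnight gate"), modifier "twilight carp".
"twilight carp" → head "carp", modifier "twilight".
"midnight gate" → head "gate", modifier "midnight".
Assembled: [market [[twilight carp] [midnight gate]]].

[market [[twilight carp] [midnight gate]]]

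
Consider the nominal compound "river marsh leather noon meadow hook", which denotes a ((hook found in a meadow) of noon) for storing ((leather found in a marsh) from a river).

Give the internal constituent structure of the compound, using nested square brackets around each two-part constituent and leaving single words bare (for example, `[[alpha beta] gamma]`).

[[river [marsh leather]] [noon [meadow hook]]]

The outermost head in the paraphrase is "hook" (specifically "noon meadow hook"), modified by "river marsh leather".
Inside "river marsh leather": head "leather" (specifically "marsh leather"), modifier "river".
Inside "marsh leather": head "leather", modifier "marsh".
Inside "noon meadow hook": head "hook" (specifically "meadow hook"), modifier "noon".
Inside "meadow hook": head "hook", modifier "meadow".
So the structure is [[river [marsh leather]] [noon [meadow hook]]].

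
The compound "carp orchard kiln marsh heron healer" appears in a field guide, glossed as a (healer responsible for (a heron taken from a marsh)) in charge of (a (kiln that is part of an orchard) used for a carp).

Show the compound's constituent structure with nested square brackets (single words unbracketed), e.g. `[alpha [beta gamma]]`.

Overall it is a kind of healer (specifically "marsh heron healer"); the modifier is "carp orchard kiln".
"carp orchard kiln" → head "kiln" (specifically "orchard kiln"), modifier "carp".
"orchard kiln" → head "kiln", modifier "orchard".
"marsh heron healer" → head "healer", modifier "marsh heron".
"marsh heron" → head "heron", modifier "marsh".
Assembled: [[carp [orchard kiln]] [[marsh heron] healer]].

[[carp [orchard kiln]] [[marsh heron] healer]]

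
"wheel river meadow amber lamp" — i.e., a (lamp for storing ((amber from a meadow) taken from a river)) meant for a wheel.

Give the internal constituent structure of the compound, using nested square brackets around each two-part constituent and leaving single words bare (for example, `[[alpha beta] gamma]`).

The outermost head in the paraphrase is "lamp" (specifically "river meadow amber lamp"), modified by "wheel".
"river meadow amber lamp" → head "lamp", modifier "river meadow amber".
"river meadow amber" → head "amber" (specifically "meadow amber"), modifier "river".
"meadow amber" → head "amber", modifier "meadow".
Assembled: [wheel [[river [meadow amber]] lamp]].

[wheel [[river [meadow amber]] lamp]]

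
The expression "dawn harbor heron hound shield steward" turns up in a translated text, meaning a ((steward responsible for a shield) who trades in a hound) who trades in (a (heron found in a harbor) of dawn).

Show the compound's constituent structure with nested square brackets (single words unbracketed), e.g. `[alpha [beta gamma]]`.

Overall it is a kind of steward (specifically "hound shield steward"); the modifier is "dawn harbor heron".
Within "dawn harbor heron", the head is "heron" (specifically "harbor heron") and the modifier is "dawn".
Within "harbor heron", the head is "heron" and the modifier is "harbor".
Within "hound shield steward", the head is "steward" (specifically "shield steward") and the modifier is "hound".
Within "shield steward", the head is "steward" and the modifier is "shield".
Assembled: [[dawn [harbor heron]] [hound [shield steward]]].

[[dawn [harbor heron]] [hound [shield steward]]]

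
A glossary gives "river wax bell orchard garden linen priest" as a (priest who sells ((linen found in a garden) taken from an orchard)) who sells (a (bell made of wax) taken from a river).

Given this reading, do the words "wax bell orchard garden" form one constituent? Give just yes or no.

The top-level split is [river wax bell] [orchard garden linen priest]; the full structure is [[river [wax bell]] [[orchard [garden linen]] priest]].
"wax bell orchard garden" straddles a constituent boundary, so it is not a single unit.

no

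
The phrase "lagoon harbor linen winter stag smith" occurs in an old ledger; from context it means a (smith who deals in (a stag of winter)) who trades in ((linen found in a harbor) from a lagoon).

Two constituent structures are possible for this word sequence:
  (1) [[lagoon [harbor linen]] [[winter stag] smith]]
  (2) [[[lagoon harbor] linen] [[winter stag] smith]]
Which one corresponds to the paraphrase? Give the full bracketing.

The paraphrase's head is the "smith" part ("winter stag smith"); its modifier is "lagoon harbor linen".
That top-level split, carried through the inner groups, gives [[lagoon [harbor linen]] [[winter stag] smith]].

[[lagoon [harbor linen]] [[winter stag] smith]]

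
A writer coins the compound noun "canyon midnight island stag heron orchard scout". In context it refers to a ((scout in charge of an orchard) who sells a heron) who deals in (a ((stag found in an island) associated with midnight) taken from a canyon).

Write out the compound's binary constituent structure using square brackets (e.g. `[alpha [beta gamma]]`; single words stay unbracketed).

[[canyon [midnight [island stag]]] [heron [orchard scout]]]

Overall it is a kind of scout (specifically "heron orchard scout"); the modifier is "canyon midnight island stag".
Within "canyon midnight island stag", the head is "stag" (specifically "midnight island stag") and the modifier is "canyon".
Within "midnight island stag", the head is "stag" (specifically "island stag") and the modifier is "midnight".
Within "island stag", the head is "stag" and the modifier is "island".
Within "heron orchard scout", the head is "scout" (specifically "orchard scout") and the modifier is "heron".
Within "orchard scout", the head is "scout" and the modifier is "orchard".
Putting it together: [[canyon [midnight [island stag]]] [heron [orchard scout]]].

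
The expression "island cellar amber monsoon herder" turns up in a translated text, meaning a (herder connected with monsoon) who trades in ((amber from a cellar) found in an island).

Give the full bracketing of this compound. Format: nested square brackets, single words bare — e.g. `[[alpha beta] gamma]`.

[[island [cellar amber]] [monsoon herder]]

At the top level: head "herder" (specifically "monsoon herder"); modifier "island cellar amber".
Within "island cellar amber", the head is "amber" (specifically "cellar amber") and the modifier is "island".
Within "cellar amber", the head is "amber" and the modifier is "cellar".
Within "monsoon herder", the head is "herder" and the modifier is "monsoon".
Putting it together: [[island [cellar amber]] [monsoon herder]].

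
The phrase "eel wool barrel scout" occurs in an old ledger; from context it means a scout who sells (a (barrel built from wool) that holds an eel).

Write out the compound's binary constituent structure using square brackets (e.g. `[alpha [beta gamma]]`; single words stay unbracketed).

At the top level: head "scout"; modifier "eel wool barrel".
"eel wool barrel" → head "barrel" (specifically "wool barrel"), modifier "eel".
"wool barrel" → head "barrel", modifier "wool".
Assembled: [[eel [wool barrel]] scout].

[[eel [wool barrel]] scout]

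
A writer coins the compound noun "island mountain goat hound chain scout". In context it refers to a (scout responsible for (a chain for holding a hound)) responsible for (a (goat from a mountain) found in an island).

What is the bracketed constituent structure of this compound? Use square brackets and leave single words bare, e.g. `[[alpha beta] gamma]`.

[[island [mountain goat]] [[hound chain] scout]]

The outermost head in the paraphrase is "scout" (specifically "hound chain scout"), modified by "island mountain goat".
"island mountain goat" → head "goat" (specifically "mountain goat"), modifier "island".
"mountain goat" → head "goat", modifier "mountain".
"hound chain scout" → head "scout", modifier "hound chain".
"hound chain" → head "chain", modifier "hound".
Assembled: [[island [mountain goat]] [[hound chain] scout]].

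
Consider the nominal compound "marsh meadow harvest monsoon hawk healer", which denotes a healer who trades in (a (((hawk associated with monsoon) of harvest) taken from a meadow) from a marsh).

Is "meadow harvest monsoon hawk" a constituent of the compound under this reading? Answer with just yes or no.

yes

The paraphrase groups the words so that "meadow harvest monsoon hawk" is one unit: it corresponds to a single parenthesized sub-phrase.
The full structure is [[marsh [meadow [harvest [monsoon hawk]]]] healer], in which [meadow harvest monsoon hawk] is a constituent.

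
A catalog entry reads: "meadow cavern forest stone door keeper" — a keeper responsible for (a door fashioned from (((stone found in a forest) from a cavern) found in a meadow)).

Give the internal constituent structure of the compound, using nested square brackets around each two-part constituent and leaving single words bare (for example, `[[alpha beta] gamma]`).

Whole compound: head "keeper", modifier "meadow cavern forest stone door".
Inside "meadow cavern forest stone door": head "door", modifier "meadow cavern forest stone".
Inside "meadow cavern forest stone": head "stone" (specifically "cavern forest stone"), modifier "meadow".
Inside "cavern forest stone": head "stone" (specifically "forest stone"), modifier "cavern".
Inside "forest stone": head "stone", modifier "forest".
Assembled: [[[meadow [cavern [forest stone]]] door] keeper].

[[[meadow [cavern [forest stone]]] door] keeper]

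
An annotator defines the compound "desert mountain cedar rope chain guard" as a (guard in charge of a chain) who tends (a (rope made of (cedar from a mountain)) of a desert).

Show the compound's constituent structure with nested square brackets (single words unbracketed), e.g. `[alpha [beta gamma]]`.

[[desert [[mountain cedar] rope]] [chain guard]]

At the top level: head "guard" (specifically "chain guard"); modifier "desert mountain cedar rope".
Inside "desert mountain cedar rope": head "rope" (specifically "mountain cedar rope"), modifier "desert".
Inside "mountain cedar rope": head "rope", modifier "mountain cedar".
Inside "mountain cedar": head "cedar", modifier "mountain".
Inside "chain guard": head "guard", modifier "chain".
So the structure is [[desert [[mountain cedar] rope]] [chain guard]].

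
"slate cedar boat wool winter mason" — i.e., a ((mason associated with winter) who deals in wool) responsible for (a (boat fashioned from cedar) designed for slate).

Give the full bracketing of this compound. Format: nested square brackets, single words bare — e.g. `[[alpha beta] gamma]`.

The outermost head in the paraphrase is "mason" (specifically "wool winter mason"), modified by "slate cedar boat".
"slate cedar boat" → head "boat" (specifically "cedar boat"), modifier "slate".
"cedar boat" → head "boat", modifier "cedar".
"wool winter mason" → head "mason" (specifically "winter mason"), modifier "wool".
"winter mason" → head "mason", modifier "winter".
So the structure is [[slate [cedar boat]] [wool [winter mason]]].

[[slate [cedar boat]] [wool [winter mason]]]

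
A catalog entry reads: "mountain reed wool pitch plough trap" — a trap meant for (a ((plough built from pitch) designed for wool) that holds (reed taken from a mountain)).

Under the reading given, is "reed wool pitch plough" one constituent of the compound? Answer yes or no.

The top-level split is [mountain reed wool pitch plough] [trap]; the full structure is [[[mountain reed] [wool [pitch plough]]] trap].
"reed wool pitch plough" straddles a constituent boundary, so it is not a single unit.

no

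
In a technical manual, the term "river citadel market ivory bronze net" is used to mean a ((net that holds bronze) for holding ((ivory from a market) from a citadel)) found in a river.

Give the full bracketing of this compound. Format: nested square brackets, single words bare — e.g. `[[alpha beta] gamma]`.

The outermost head in the paraphrase is "net" (specifically "citadel market ivory bronze net"), modified by "river".
"citadel market ivory bronze net" → head "net" (specifically "bronze net"), modifier "citadel market ivory".
"citadel market ivory" → head "ivory" (specifically "market ivory"), modifier "citadel".
"market ivory" → head "ivory", modifier "market".
"bronze net" → head "net", modifier "bronze".
So the structure is [river [[citadel [market ivory]] [bronze net]]].

[river [[citadel [market ivory]] [bronze net]]]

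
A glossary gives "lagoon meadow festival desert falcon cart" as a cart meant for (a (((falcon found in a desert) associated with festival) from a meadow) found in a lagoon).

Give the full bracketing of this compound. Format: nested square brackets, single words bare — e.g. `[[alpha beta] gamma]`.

At the top level: head "cart"; modifier "lagoon meadow festival desert falcon".
Within "lagoon meadow festival desert falcon", the head is "falcon" (specifically "meadow festival desert falcon") and the modifier is "lagoon".
Within "meadow festival desert falcon", the head is "falcon" (specifically "festival desert falcon") and the modifier is "meadow".
Within "festival desert falcon", the head is "falcon" (specifically "desert falcon") and the modifier is "festival".
Within "desert falcon", the head is "falcon" and the modifier is "desert".
Assembled: [[lagoon [meadow [festival [desert falcon]]]] cart].

[[lagoon [meadow [festival [desert falcon]]]] cart]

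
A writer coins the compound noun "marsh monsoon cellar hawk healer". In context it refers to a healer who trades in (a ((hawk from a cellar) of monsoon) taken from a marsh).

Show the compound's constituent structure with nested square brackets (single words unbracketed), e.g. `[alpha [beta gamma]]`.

At the top level: head "healer"; modifier "marsh monsoon cellar hawk".
Within "marsh monsoon cellar hawk", the head is "hawk" (specifically "monsoon cellar hawk") and the modifier is "marsh".
Within "monsoon cellar hawk", the head is "hawk" (specifically "cellar hawk") and the modifier is "monsoon".
Within "cellar hawk", the head is "hawk" and the modifier is "cellar".
Assembled: [[marsh [monsoon [cellar hawk]]] healer].

[[marsh [monsoon [cellar hawk]]] healer]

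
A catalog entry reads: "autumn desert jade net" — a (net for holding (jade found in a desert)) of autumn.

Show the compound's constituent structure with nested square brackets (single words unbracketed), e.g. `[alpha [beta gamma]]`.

[autumn [[desert jade] net]]

At the top level: head "net" (specifically "desert jade net"); modifier "autumn".
Inside "desert jade net": head "net", modifier "desert jade".
Inside "desert jade": head "jade", modifier "desert".
Assembled: [autumn [[desert jade] net]].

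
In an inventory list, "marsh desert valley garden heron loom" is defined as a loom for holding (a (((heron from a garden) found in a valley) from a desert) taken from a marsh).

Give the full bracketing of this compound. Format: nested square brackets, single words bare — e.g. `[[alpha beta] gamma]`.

[[marsh [desert [valley [garden heron]]]] loom]

Whole compound: head "loom", modifier "marsh desert valley garden heron".
Within "marsh desert valley garden heron", the head is "heron" (specifically "desert valley garden heron") and the modifier is "marsh".
Within "desert valley garden heron", the head is "heron" (specifically "valley garden heron") and the modifier is "desert".
Within "valley garden heron", the head is "heron" (specifically "garden heron") and the modifier is "valley".
Within "garden heron", the head is "heron" and the modifier is "garden".
Assembled: [[marsh [desert [valley [garden heron]]]] loom].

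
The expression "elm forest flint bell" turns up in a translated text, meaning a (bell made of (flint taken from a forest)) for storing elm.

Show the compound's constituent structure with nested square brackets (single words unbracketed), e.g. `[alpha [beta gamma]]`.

[elm [[forest flint] bell]]

Overall it is a kind of bell (specifically "forest flint bell"); the modifier is "elm".
Inside "forest flint bell": head "bell", modifier "forest flint".
Inside "forest flint": head "flint", modifier "forest".
Putting it together: [elm [[forest flint] bell]].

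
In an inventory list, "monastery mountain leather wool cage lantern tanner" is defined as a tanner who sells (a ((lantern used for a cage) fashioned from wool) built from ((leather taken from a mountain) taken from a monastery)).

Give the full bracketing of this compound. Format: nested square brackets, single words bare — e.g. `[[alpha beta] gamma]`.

[[[monastery [mountain leather]] [wool [cage lantern]]] tanner]

At the top level: head "tanner"; modifier "monastery mountain leather wool cage lantern".
"monastery mountain leather wool cage lantern" → head "lantern" (specifically "wool cage lantern"), modifier "monastery mountain leather".
"monastery mountain leather" → head "leather" (specifically "mountain leather"), modifier "monastery".
"mountain leather" → head "leather", modifier "mountain".
"wool cage lantern" → head "lantern" (specifically "cage lantern"), modifier "wool".
"cage lantern" → head "lantern", modifier "cage".
Assembled: [[[monastery [mountain leather]] [wool [cage lantern]]] tanner].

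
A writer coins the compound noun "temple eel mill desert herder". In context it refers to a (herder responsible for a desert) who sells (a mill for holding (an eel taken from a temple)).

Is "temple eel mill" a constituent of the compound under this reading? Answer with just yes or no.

The paraphrase groups the words so that "temple eel mill" is one unit: it corresponds to a single parenthesized sub-phrase.
The full structure is [[[temple eel] mill] [desert herder]], in which [temple eel mill] is a constituent.

yes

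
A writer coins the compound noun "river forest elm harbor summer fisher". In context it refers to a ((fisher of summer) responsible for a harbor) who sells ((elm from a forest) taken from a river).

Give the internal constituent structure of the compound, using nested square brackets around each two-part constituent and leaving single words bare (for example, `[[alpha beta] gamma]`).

[[river [forest elm]] [harbor [summer fisher]]]

Overall it is a kind of fisher (specifically "harbor summer fisher"); the modifier is "river forest elm".
Inside "river forest elm": head "elm" (specifically "forest elm"), modifier "river".
Inside "forest elm": head "elm", modifier "forest".
Inside "harbor summer fisher": head "fisher" (specifically "summer fisher"), modifier "harbor".
Inside "summer fisher": head "fisher", modifier "summer".
So the structure is [[river [forest elm]] [harbor [summer fisher]]].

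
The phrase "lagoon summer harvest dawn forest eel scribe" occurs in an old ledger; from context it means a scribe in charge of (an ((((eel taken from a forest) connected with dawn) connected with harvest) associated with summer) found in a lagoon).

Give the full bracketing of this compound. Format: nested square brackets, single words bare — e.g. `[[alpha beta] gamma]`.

The outermost head in the paraphrase is "scribe", modified by "lagoon summer harvest dawn forest eel".
Within "lagoon summer harvest dawn forest eel", the head is "eel" (specifically "summer harvest dawn forest eel") and the modifier is "lagoon".
Within "summer harvest dawn forest eel", the head is "eel" (specifically "harvest dawn forest eel") and the modifier is "summer".
Within "harvest dawn forest eel", the head is "eel" (specifically "dawn forest eel") and the modifier is "harvest".
Within "dawn forest eel", the head is "eel" (specifically "forest eel") and the modifier is "dawn".
Within "forest eel", the head is "eel" and the modifier is "forest".
So the structure is [[lagoon [summer [harvest [dawn [forest eel]]]]] scribe].

[[lagoon [summer [harvest [dawn [forest eel]]]]] scribe]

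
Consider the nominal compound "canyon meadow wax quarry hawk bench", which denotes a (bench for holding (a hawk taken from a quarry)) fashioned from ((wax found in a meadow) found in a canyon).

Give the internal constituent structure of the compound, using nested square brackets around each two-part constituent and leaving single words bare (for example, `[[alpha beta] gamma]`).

[[canyon [meadow wax]] [[quarry hawk] bench]]

Overall it is a kind of bench (specifically "quarry hawk bench"); the modifier is "canyon meadow wax".
Within "canyon meadow wax", the head is "wax" (specifically "meadow wax") and the modifier is "canyon".
Within "meadow wax", the head is "wax" and the modifier is "meadow".
Within "quarry hawk bench", the head is "bench" and the modifier is "quarry hawk".
Within "quarry hawk", the head is "hawk" and the modifier is "quarry".
Putting it together: [[canyon [meadow wax]] [[quarry hawk] bench]].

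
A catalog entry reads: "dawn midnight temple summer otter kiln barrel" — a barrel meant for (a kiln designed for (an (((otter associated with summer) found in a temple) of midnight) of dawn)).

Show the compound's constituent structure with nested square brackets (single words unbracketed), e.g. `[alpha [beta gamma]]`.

At the top level: head "barrel"; modifier "dawn midnight temple summer otter kiln".
Inside "dawn midnight temple summer otter kiln": head "kiln", modifier "dawn midnight temple summer otter".
Inside "dawn midnight temple summer otter": head "otter" (specifically "midnight temple summer otter"), modifier "dawn".
Inside "midnight temple summer otter": head "otter" (specifically "temple summer otter"), modifier "midnight".
Inside "temple summer otter": head "otter" (specifically "summer otter"), modifier "temple".
Inside "summer otter": head "otter", modifier "summer".
Putting it together: [[[dawn [midnight [temple [summer otter]]]] kiln] barrel].

[[[dawn [midnight [temple [summer otter]]]] kiln] barrel]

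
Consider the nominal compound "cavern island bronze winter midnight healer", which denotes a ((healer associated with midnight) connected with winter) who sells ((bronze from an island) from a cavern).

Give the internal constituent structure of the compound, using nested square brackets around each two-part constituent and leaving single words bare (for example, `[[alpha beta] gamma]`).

[[cavern [island bronze]] [winter [midnight healer]]]

Whole compound: head "healer" (specifically "winter midnight healer"), modifier "cavern island bronze".
"cavern island bronze" → head "bronze" (specifically "island bronze"), modifier "cavern".
"island bronze" → head "bronze", modifier "island".
"winter midnight healer" → head "healer" (specifically "midnight healer"), modifier "winter".
"midnight healer" → head "healer", modifier "midnight".
Putting it together: [[cavern [island bronze]] [winter [midnight healer]]].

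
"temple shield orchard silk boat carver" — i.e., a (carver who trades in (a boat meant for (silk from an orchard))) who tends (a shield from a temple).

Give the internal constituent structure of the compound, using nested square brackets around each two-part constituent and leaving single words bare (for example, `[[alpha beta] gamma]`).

[[temple shield] [[[orchard silk] boat] carver]]

At the top level: head "carver" (specifically "orchard silk boat carver"); modifier "temple shield".
"temple shield" → head "shield", modifier "temple".
"orchard silk boat carver" → head "carver", modifier "orchard silk boat".
"orchard silk boat" → head "boat", modifier "orchard silk".
"orchard silk" → head "silk", modifier "orchard".
Assembled: [[temple shield] [[[orchard silk] boat] carver]].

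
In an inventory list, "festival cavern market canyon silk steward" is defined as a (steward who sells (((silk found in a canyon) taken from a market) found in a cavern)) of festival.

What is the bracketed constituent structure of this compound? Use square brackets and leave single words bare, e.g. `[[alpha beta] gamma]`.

[festival [[cavern [market [canyon silk]]] steward]]

At the top level: head "steward" (specifically "cavern market canyon silk steward"); modifier "festival".
"cavern market canyon silk steward" → head "steward", modifier "cavern market canyon silk".
"cavern market canyon silk" → head "silk" (specifically "market canyon silk"), modifier "cavern".
"market canyon silk" → head "silk" (specifically "canyon silk"), modifier "market".
"canyon silk" → head "silk", modifier "canyon".
Putting it together: [festival [[cavern [market [canyon silk]]] steward]].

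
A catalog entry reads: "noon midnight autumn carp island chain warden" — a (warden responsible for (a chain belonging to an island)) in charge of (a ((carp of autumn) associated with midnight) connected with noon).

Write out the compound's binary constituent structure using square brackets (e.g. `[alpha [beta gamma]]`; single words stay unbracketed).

[[noon [midnight [autumn carp]]] [[island chain] warden]]

At the top level: head "warden" (specifically "island chain warden"); modifier "noon midnight autumn carp".
Inside "noon midnight autumn carp": head "carp" (specifically "midnight autumn carp"), modifier "noon".
Inside "midnight autumn carp": head "carp" (specifically "autumn carp"), modifier "midnight".
Inside "autumn carp": head "carp", modifier "autumn".
Inside "island chain warden": head "warden", modifier "island chain".
Inside "island chain": head "chain", modifier "island".
Assembled: [[noon [midnight [autumn carp]]] [[island chain] warden]].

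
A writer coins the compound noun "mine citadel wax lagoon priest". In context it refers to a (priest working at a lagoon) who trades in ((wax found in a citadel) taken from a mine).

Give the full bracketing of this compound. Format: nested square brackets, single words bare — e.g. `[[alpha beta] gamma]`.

[[mine [citadel wax]] [lagoon priest]]

The outermost head in the paraphrase is "priest" (specifically "lagoon priest"), modified by "mine citadel wax".
Within "mine citadel wax", the head is "wax" (specifically "citadel wax") and the modifier is "mine".
Within "citadel wax", the head is "wax" and the modifier is "citadel".
Within "lagoon priest", the head is "priest" and the modifier is "lagoon".
Assembled: [[mine [citadel wax]] [lagoon priest]].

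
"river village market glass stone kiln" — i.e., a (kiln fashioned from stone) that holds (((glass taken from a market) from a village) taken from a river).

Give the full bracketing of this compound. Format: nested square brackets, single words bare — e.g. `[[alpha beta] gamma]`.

[[river [village [market glass]]] [stone kiln]]

At the top level: head "kiln" (specifically "stone kiln"); modifier "river village market glass".
Inside "river village market glass": head "glass" (specifically "village market glass"), modifier "river".
Inside "village market glass": head "glass" (specifically "market glass"), modifier "village".
Inside "market glass": head "glass", modifier "market".
Inside "stone kiln": head "kiln", modifier "stone".
So the structure is [[river [village [market glass]]] [stone kiln]].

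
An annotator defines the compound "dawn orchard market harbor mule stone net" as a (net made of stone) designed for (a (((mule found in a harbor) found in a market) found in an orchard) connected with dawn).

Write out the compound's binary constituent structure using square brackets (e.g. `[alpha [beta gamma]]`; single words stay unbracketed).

[[dawn [orchard [market [harbor mule]]]] [stone net]]

Overall it is a kind of net (specifically "stone net"); the modifier is "dawn orchard market harbor mule".
Inside "dawn orchard market harbor mule": head "mule" (specifically "orchard market harbor mule"), modifier "dawn".
Inside "orchard market harbor mule": head "mule" (specifically "market harbor mule"), modifier "orchard".
Inside "market harbor mule": head "mule" (specifically "harbor mule"), modifier "market".
Inside "harbor mule": head "mule", modifier "harbor".
Inside "stone net": head "net", modifier "stone".
Assembled: [[dawn [orchard [market [harbor mule]]]] [stone net]].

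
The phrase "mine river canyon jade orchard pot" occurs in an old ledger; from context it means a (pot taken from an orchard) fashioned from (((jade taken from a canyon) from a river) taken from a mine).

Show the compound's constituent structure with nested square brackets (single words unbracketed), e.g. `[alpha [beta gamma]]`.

[[mine [river [canyon jade]]] [orchard pot]]

Overall it is a kind of pot (specifically "orchard pot"); the modifier is "mine river canyon jade".
Inside "mine river canyon jade": head "jade" (specifically "river canyon jade"), modifier "mine".
Inside "river canyon jade": head "jade" (specifically "canyon jade"), modifier "river".
Inside "canyon jade": head "jade", modifier "canyon".
Inside "orchard pot": head "pot", modifier "orchard".
Assembled: [[mine [river [canyon jade]]] [orchard pot]].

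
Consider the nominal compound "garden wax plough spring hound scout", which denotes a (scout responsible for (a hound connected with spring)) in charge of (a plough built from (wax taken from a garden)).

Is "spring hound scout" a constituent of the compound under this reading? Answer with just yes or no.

yes

The paraphrase groups the words so that "spring hound scout" is one unit: it corresponds to a single parenthesized sub-phrase.
The full structure is [[[garden wax] plough] [[spring hound] scout]], in which [spring hound scout] is a constituent.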